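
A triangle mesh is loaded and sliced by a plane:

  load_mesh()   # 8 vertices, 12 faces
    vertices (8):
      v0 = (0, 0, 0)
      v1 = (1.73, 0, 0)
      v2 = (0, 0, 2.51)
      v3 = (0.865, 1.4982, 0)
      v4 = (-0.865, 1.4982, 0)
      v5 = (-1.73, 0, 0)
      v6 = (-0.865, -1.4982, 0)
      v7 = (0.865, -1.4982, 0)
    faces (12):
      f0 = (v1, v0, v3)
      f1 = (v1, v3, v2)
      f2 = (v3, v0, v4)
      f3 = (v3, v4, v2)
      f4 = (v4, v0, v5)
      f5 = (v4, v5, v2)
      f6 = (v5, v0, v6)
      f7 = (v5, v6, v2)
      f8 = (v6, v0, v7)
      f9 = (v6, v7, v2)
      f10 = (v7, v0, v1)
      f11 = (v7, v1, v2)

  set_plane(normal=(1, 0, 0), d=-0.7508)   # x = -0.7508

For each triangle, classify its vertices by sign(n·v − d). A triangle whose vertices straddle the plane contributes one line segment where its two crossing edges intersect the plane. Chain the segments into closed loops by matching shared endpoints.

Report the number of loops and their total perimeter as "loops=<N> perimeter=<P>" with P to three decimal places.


loops=1 perimeter=7.161

Straddling triangles (8 of 12):
  (v3,v0,v4) [++-] → (-0.7508, 1.3004, 0)–(-0.7508, 1.4982, 0)  len=0.1978
  (v3,v4,v2) [+-+] → (-0.7508, 1.4982, 0)–(-0.7508, 1.3004, 0.331378)  len=0.3859
  (v4,v0,v5) [-+-] → (-0.7508, 1.3004, 0)–(-0.7508, 0, 0)  len=1.3004
  (v4,v5,v2) [--+] → (-0.7508, 0, 1.42069)–(-0.7508, 1.3004, 0.331378)  len=1.6964
  (v5,v0,v6) [-+-] → (-0.7508, 0, 0)–(-0.7508, -1.3004, 0)  len=1.3004
  (v5,v6,v2) [--+] → (-0.7508, -1.3004, 0.331378)–(-0.7508, 0, 1.42069)  len=1.6964
  (v6,v0,v7) [-++] → (-0.7508, -1.3004, 0)–(-0.7508, -1.4982, 0)  len=0.1978
  (v6,v7,v2) [-++] → (-0.7508, -1.4982, 0)–(-0.7508, -1.3004, 0.331378)  len=0.3859

Chained into 1 loop(s):
  loop 1: 8 segments, perimeter = 7.1610
Total perimeter = 7.161


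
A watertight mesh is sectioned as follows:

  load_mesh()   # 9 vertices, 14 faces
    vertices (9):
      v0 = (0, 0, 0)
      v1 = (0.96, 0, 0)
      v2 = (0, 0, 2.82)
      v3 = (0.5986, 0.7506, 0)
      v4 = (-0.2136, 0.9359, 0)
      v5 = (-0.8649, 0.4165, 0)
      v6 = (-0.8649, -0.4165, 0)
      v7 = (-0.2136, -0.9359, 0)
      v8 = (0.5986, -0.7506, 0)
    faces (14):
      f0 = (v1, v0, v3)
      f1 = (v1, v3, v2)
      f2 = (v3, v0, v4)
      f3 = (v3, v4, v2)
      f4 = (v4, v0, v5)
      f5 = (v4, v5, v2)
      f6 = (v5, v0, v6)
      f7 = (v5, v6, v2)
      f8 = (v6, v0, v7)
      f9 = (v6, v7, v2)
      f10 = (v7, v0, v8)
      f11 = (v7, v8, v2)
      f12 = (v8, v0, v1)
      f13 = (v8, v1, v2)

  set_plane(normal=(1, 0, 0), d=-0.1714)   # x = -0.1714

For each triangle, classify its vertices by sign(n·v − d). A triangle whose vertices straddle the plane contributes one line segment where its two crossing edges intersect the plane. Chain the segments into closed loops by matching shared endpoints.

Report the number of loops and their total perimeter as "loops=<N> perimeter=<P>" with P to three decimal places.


Straddling triangles (10 of 14):
  (v3,v0,v4) [++-] → (-0.1714, 0.750998, 0)–(-0.1714, 0.926272, 0)  len=0.1753
  (v3,v4,v2) [+-+] → (-0.1714, 0.926272, 0)–(-0.1714, 0.750998, 0.557135)  len=0.5841
  (v4,v0,v5) [-+-] → (-0.1714, 0.750998, 0)–(-0.1714, 0.0825391, 0)  len=0.6685
  (v4,v5,v2) [--+] → (-0.1714, 0.0825391, 2.26115)–(-0.1714, 0.750998, 0.557135)  len=1.8304
  (v5,v0,v6) [-+-] → (-0.1714, 0.0825391, 0)–(-0.1714, -0.0825391, 0)  len=0.1651
  (v5,v6,v2) [--+] → (-0.1714, -0.0825391, 2.26115)–(-0.1714, 0.0825391, 2.26115)  len=0.1651
  (v6,v0,v7) [-+-] → (-0.1714, -0.0825391, 0)–(-0.1714, -0.750998, 0)  len=0.6685
  (v6,v7,v2) [--+] → (-0.1714, -0.750998, 0.557135)–(-0.1714, -0.0825391, 2.26115)  len=1.8304
  (v7,v0,v8) [-++] → (-0.1714, -0.750998, 0)–(-0.1714, -0.926272, 0)  len=0.1753
  (v7,v8,v2) [-++] → (-0.1714, -0.926272, 0)–(-0.1714, -0.750998, 0.557135)  len=0.5841

Chained into 1 loop(s):
  loop 1: 10 segments, perimeter = 6.8466
Total perimeter = 6.847

loops=1 perimeter=6.847


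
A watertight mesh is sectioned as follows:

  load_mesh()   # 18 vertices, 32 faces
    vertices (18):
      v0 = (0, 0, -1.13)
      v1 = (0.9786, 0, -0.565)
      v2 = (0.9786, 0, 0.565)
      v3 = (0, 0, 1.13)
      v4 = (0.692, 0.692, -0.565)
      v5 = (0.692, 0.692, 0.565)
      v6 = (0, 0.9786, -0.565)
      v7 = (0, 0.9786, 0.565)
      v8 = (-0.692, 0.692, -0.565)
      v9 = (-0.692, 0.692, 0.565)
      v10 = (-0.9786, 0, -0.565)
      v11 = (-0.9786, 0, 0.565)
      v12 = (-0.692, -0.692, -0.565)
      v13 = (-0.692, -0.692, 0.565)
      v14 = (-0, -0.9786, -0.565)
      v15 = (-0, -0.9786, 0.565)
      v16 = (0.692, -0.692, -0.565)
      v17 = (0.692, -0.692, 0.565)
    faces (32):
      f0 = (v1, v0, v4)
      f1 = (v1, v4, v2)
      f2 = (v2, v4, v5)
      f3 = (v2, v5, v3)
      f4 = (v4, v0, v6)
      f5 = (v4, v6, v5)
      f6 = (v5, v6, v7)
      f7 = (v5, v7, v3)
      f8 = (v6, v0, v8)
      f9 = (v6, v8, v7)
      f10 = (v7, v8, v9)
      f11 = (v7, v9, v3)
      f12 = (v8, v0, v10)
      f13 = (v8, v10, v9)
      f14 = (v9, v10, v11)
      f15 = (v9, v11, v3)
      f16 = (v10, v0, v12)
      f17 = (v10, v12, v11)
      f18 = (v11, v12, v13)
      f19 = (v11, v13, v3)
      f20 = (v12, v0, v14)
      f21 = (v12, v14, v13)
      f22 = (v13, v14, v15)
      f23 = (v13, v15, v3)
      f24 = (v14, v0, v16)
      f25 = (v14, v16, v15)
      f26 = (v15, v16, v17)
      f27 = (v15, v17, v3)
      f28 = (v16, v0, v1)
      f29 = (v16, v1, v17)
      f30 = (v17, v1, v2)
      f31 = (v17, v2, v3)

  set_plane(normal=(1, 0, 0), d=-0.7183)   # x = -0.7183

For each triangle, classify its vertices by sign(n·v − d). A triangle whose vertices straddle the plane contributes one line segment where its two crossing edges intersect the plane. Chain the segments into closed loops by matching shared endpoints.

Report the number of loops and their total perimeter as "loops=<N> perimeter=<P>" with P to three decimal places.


loops=1 perimeter=4.845

Straddling triangles (8 of 32):
  (v8,v0,v10) [++-] → (-0.7183, 0, -0.715286)–(-0.7183, 0.628498, -0.565)  len=0.6462
  (v8,v10,v9) [+-+] → (-0.7183, 0.628498, -0.565)–(-0.7183, 0.628498, 0.461305)  len=1.0263
  (v9,v10,v11) [+--] → (-0.7183, 0.628498, 0.461305)–(-0.7183, 0.628498, 0.565)  len=0.1037
  (v9,v11,v3) [+-+] → (-0.7183, 0.628498, 0.565)–(-0.7183, 0, 0.715286)  len=0.6462
  (v10,v0,v12) [-++] → (-0.7183, 0, -0.715286)–(-0.7183, -0.628498, -0.565)  len=0.6462
  (v10,v12,v11) [-+-] → (-0.7183, -0.628498, -0.565)–(-0.7183, -0.628498, -0.461305)  len=0.1037
  (v11,v12,v13) [-++] → (-0.7183, -0.628498, -0.461305)–(-0.7183, -0.628498, 0.565)  len=1.0263
  (v11,v13,v3) [-++] → (-0.7183, -0.628498, 0.565)–(-0.7183, 0, 0.715286)  len=0.6462

Chained into 1 loop(s):
  loop 1: 8 segments, perimeter = 4.8449
Total perimeter = 4.845


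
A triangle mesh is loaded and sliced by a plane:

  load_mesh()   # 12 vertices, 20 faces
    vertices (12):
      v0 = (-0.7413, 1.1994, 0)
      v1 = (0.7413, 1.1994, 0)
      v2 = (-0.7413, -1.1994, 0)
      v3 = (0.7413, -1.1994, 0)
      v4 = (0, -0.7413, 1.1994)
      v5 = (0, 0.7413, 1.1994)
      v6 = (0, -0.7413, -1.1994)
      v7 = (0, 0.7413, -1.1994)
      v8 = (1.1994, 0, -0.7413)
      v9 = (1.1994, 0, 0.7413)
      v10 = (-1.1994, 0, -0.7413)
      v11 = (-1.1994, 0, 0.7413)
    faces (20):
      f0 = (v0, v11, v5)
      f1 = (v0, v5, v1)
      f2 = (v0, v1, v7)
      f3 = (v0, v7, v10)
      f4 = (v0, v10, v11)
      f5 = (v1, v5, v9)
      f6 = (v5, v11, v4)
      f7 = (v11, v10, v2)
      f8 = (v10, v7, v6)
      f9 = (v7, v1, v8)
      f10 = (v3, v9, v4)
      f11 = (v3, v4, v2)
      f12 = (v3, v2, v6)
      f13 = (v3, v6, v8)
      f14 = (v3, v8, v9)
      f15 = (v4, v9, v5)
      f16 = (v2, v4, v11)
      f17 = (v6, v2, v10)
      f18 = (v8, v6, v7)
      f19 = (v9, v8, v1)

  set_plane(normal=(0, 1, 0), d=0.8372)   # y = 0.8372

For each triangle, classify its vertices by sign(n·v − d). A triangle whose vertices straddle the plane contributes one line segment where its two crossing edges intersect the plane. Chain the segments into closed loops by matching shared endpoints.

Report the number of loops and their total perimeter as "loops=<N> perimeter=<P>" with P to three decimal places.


loops=1 perimeter=5.614

Straddling triangles (8 of 20):
  (v0,v11,v5) [+--] → (-0.879639, 0.8372, 0.223861)–(-0.155186, 0.8372, 0.948314)  len=1.0245
  (v0,v5,v1) [+-+] → (-0.155186, 0.8372, 0.948314)–(0.155186, 0.8372, 0.948314)  len=0.3104
  (v0,v1,v7) [++-] → (0.155186, 0.8372, -0.948314)–(-0.155186, 0.8372, -0.948314)  len=0.3104
  (v0,v7,v10) [+--] → (-0.155186, 0.8372, -0.948314)–(-0.879639, 0.8372, -0.223861)  len=1.0245
  (v0,v10,v11) [+--] → (-0.879639, 0.8372, -0.223861)–(-0.879639, 0.8372, 0.223861)  len=0.4477
  (v1,v5,v9) [+--] → (0.155186, 0.8372, 0.948314)–(0.879639, 0.8372, 0.223861)  len=1.0245
  (v7,v1,v8) [-+-] → (0.155186, 0.8372, -0.948314)–(0.879639, 0.8372, -0.223861)  len=1.0245
  (v9,v8,v1) [--+] → (0.879639, 0.8372, -0.223861)–(0.879639, 0.8372, 0.223861)  len=0.4477

Chained into 1 loop(s):
  loop 1: 8 segments, perimeter = 5.6143
Total perimeter = 5.614


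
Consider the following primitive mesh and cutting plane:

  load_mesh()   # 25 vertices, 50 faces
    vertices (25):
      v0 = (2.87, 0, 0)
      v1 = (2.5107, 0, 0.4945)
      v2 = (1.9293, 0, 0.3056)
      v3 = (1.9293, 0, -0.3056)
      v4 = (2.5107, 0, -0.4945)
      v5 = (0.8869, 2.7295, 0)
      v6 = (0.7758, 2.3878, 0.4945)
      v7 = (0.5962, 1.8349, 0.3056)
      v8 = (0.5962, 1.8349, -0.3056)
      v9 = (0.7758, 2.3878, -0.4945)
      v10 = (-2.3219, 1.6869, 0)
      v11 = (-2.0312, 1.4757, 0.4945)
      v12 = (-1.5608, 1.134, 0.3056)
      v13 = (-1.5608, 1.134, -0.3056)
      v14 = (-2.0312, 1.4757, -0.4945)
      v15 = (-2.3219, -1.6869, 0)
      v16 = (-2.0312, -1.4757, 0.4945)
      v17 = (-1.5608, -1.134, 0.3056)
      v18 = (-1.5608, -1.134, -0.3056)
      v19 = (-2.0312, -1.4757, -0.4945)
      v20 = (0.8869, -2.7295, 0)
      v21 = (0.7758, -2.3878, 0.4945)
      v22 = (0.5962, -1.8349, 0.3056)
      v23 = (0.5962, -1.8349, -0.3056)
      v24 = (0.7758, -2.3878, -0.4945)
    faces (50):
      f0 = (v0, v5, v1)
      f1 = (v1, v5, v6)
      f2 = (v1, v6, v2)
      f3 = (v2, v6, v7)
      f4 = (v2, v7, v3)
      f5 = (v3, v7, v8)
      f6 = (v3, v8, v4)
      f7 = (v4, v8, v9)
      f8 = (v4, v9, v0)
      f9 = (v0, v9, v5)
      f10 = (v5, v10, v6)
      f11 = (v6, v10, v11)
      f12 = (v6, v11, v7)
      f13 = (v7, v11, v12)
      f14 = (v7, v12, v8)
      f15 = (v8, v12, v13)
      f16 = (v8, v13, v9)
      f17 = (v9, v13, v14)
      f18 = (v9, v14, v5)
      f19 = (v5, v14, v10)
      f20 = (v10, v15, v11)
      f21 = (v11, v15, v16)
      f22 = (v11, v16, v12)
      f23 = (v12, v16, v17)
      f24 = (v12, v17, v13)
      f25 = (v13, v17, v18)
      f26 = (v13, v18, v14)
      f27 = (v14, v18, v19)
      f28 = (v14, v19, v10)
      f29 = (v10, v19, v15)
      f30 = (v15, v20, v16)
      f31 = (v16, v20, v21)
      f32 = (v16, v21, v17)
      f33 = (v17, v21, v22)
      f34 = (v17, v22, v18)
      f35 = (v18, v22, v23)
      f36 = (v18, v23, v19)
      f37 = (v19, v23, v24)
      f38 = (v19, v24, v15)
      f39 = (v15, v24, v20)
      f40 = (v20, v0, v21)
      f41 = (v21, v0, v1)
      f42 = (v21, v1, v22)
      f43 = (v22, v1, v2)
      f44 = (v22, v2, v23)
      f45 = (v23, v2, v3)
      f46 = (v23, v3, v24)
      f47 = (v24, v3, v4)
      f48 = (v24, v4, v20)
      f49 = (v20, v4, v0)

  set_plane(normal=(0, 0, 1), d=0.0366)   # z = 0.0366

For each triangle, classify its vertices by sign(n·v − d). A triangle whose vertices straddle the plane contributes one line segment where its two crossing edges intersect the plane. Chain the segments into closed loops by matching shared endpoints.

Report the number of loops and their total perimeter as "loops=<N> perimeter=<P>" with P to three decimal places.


Straddling triangles (20 of 50):
  (v0,v5,v1) [--+] → (1.00708, 2.52748, 0.0366)–(2.84341, 0, 0.0366)  len=3.1241
  (v1,v5,v6) [+-+] → (1.00708, 2.52748, 0.0366)–(0.878677, 2.70421, 0.0366)  len=0.2185
  (v2,v7,v3) [++-] → (1.18292, 1.02733, 0.0366)–(1.9293, 0, 0.0366)  len=1.2698
  (v3,v7,v8) [-+-] → (1.18292, 1.02733, 0.0366)–(0.5962, 1.8349, 0.0366)  len=0.9982
  (v5,v10,v6) [--+] → (-2.09263, 1.73878, 0.0366)–(0.878677, 2.70421, 0.0366)  len=3.1242
  (v6,v10,v11) [+-+] → (-2.09263, 1.73878, 0.0366)–(-2.30038, 1.67127, 0.0366)  len=0.2185
  (v7,v12,v8) [++-] → (-0.611466, 1.44248, 0.0366)–(0.5962, 1.8349, 0.0366)  len=1.2698
  (v8,v12,v13) [-+-] → (-0.611466, 1.44248, 0.0366)–(-1.5608, 1.134, 0.0366)  len=0.9982
  (v10,v15,v11) [--+] → (-2.30038, -1.45282, 0.0366)–(-2.30038, 1.67127, 0.0366)  len=3.1241
  (v11,v15,v16) [+-+] → (-2.30038, -1.45282, 0.0366)–(-2.30038, -1.67127, 0.0366)  len=0.2184
  (v12,v17,v13) [++-] → (-1.5608, -0.135813, 0.0366)–(-1.5608, 1.134, 0.0366)  len=1.2698
  (v13,v17,v18) [-+-] → (-1.5608, -0.135813, 0.0366)–(-1.5608, -1.134, 0.0366)  len=0.9982
  (v15,v20,v16) [--+] → (0.670919, -2.6367, 0.0366)–(-2.30038, -1.67127, 0.0366)  len=3.1242
  (v16,v20,v21) [+-+] → (0.670919, -2.6367, 0.0366)–(0.878677, -2.70421, 0.0366)  len=0.2185
  (v17,v22,v18) [++-] → (-0.353134, -1.52642, 0.0366)–(-1.5608, -1.134, 0.0366)  len=1.2698
  (v18,v22,v23) [-+-] → (-0.353134, -1.52642, 0.0366)–(0.5962, -1.8349, 0.0366)  len=0.9982
  (v20,v0,v21) [--+] → (2.715, -0.176731, 0.0366)–(0.878677, -2.70421, 0.0366)  len=3.1241
  (v21,v0,v1) [+-+] → (2.715, -0.176731, 0.0366)–(2.84341, 0, 0.0366)  len=0.2185
  (v22,v2,v23) [++-] → (1.34258, -0.807572, 0.0366)–(0.5962, -1.8349, 0.0366)  len=1.2698
  (v23,v2,v3) [-+-] → (1.34258, -0.807572, 0.0366)–(1.9293, 0, 0.0366)  len=0.9982

Chained into 2 loop(s):
  loop 1: 10 segments, perimeter = 16.7130
  loop 2: 10 segments, perimeter = 11.3401
Total perimeter = 28.053

loops=2 perimeter=28.053


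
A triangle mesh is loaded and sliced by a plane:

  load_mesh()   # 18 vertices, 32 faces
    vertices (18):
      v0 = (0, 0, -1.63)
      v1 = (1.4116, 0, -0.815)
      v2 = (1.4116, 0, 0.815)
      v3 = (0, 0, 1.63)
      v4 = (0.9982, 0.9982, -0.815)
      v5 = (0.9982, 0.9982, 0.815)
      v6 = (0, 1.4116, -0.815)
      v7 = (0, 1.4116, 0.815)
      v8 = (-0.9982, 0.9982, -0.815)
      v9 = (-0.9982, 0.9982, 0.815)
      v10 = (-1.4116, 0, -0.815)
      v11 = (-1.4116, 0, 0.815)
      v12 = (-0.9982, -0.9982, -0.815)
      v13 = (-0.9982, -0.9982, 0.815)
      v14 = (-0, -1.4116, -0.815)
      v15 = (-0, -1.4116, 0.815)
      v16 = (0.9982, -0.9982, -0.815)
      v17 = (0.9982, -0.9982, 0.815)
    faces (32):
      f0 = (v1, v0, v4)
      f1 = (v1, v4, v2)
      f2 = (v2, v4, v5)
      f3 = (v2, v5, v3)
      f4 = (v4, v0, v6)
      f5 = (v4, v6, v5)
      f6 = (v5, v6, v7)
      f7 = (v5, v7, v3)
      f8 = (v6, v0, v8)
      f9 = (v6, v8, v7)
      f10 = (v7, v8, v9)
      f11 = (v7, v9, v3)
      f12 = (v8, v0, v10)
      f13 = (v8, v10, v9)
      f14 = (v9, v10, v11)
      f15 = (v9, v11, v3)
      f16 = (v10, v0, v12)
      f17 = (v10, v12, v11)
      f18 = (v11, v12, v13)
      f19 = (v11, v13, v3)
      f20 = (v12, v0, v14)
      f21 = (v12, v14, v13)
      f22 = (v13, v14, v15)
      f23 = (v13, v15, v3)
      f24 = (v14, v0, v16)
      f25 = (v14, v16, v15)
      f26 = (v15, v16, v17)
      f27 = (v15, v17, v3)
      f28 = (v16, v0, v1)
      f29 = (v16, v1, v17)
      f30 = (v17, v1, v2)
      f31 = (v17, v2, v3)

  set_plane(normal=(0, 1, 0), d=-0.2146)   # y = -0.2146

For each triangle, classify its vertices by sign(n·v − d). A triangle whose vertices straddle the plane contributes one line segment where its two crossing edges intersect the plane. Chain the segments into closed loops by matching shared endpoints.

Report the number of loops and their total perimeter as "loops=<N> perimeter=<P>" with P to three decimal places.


Straddling triangles (12 of 32):
  (v10,v0,v12) [++-] → (-0.2146, -0.2146, -1.45479)–(-1.32272, -0.2146, -0.815)  len=1.2796
  (v10,v12,v11) [+-+] → (-1.32272, -0.2146, -0.815)–(-1.32272, -0.2146, 0.464571)  len=1.2796
  (v11,v12,v13) [+--] → (-1.32272, -0.2146, 0.464571)–(-1.32272, -0.2146, 0.815)  len=0.3504
  (v11,v13,v3) [+-+] → (-1.32272, -0.2146, 0.815)–(-0.2146, -0.2146, 1.45479)  len=1.2796
  (v12,v0,v14) [-+-] → (-0.2146, -0.2146, -1.45479)–(0, -0.2146, -1.5061)  len=0.2206
  (v13,v15,v3) [--+] → (0, -0.2146, 1.5061)–(-0.2146, -0.2146, 1.45479)  len=0.2206
  (v14,v0,v16) [-+-] → (0, -0.2146, -1.5061)–(0.2146, -0.2146, -1.45479)  len=0.2206
  (v15,v17,v3) [--+] → (0.2146, -0.2146, 1.45479)–(0, -0.2146, 1.5061)  len=0.2206
  (v16,v0,v1) [-++] → (0.2146, -0.2146, -1.45479)–(1.32272, -0.2146, -0.815)  len=1.2796
  (v16,v1,v17) [-+-] → (1.32272, -0.2146, -0.815)–(1.32272, -0.2146, -0.464571)  len=0.3504
  (v17,v1,v2) [-++] → (1.32272, -0.2146, -0.464571)–(1.32272, -0.2146, 0.815)  len=1.2796
  (v17,v2,v3) [-++] → (1.32272, -0.2146, 0.815)–(0.2146, -0.2146, 1.45479)  len=1.2796

Chained into 1 loop(s):
  loop 1: 12 segments, perimeter = 9.2608
Total perimeter = 9.261

loops=1 perimeter=9.261


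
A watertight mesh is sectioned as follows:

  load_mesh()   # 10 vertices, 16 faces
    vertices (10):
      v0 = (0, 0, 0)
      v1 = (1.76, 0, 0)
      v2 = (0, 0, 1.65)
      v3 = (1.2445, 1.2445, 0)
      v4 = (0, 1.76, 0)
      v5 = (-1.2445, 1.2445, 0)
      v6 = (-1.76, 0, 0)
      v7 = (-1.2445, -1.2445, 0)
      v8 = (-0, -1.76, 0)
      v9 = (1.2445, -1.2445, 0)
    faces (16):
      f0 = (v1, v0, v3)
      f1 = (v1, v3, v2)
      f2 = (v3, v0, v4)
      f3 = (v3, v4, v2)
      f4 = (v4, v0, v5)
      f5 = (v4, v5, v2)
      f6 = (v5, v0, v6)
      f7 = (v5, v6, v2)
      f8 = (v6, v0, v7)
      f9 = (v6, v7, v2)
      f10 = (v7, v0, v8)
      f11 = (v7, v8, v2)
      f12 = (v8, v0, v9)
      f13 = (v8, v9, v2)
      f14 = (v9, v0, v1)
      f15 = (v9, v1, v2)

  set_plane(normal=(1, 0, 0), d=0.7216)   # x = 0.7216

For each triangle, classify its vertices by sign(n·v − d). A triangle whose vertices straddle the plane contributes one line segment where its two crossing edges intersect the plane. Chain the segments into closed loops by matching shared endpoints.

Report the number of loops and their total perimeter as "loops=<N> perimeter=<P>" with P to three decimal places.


loops=1 perimeter=6.498

Straddling triangles (8 of 16):
  (v1,v0,v3) [+-+] → (0.7216, 0, 0)–(0.7216, 0.7216, 0)  len=0.7216
  (v1,v3,v2) [++-] → (0.7216, 0.7216, 0.693278)–(0.7216, 0, 0.9735)  len=0.7741
  (v3,v0,v4) [+--] → (0.7216, 0.7216, 0)–(0.7216, 1.4611, 0)  len=0.7395
  (v3,v4,v2) [+--] → (0.7216, 1.4611, 0)–(0.7216, 0.7216, 0.693278)  len=1.0137
  (v8,v0,v9) [--+] → (0.7216, -0.7216, 0)–(0.7216, -1.4611, 0)  len=0.7395
  (v8,v9,v2) [-+-] → (0.7216, -1.4611, 0)–(0.7216, -0.7216, 0.693278)  len=1.0137
  (v9,v0,v1) [+-+] → (0.7216, -0.7216, 0)–(0.7216, 0, 0)  len=0.7216
  (v9,v1,v2) [++-] → (0.7216, 0, 0.9735)–(0.7216, -0.7216, 0.693278)  len=0.7741

Chained into 1 loop(s):
  loop 1: 8 segments, perimeter = 6.4977
Total perimeter = 6.498


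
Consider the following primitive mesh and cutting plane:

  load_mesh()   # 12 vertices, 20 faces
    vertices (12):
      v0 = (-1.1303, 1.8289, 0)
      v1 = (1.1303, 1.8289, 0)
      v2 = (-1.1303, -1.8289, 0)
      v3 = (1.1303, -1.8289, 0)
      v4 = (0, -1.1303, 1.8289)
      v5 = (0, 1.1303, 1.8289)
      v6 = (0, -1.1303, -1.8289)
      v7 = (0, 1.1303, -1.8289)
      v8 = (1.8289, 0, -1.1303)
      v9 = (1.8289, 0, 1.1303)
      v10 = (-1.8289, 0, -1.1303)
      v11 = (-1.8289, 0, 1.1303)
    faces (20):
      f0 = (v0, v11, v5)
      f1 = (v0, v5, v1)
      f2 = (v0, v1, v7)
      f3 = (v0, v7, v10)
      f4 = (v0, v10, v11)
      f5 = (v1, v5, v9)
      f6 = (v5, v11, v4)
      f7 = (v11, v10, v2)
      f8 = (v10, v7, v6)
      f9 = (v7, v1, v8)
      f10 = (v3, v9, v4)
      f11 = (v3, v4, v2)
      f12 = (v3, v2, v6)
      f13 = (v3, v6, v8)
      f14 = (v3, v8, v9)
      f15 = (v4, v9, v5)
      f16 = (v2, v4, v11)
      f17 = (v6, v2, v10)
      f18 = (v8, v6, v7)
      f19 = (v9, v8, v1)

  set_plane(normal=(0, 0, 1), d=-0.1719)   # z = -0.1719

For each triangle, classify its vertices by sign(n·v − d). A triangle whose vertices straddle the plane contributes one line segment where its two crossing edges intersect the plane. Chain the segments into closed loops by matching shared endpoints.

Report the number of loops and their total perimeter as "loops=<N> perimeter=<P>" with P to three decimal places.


Straddling triangles (10 of 20):
  (v0,v1,v7) [++-] → (1.02406, 1.76324, -0.1719)–(-1.02406, 1.76324, -0.1719)  len=2.0481
  (v0,v7,v10) [+--] → (-1.02406, 1.76324, -0.1719)–(-1.23655, 1.55075, -0.1719)  len=0.3005
  (v0,v10,v11) [+-+] → (-1.23655, 1.55075, -0.1719)–(-1.8289, 0, -0.1719)  len=1.6600
  (v11,v10,v2) [+-+] → (-1.8289, 0, -0.1719)–(-1.23655, -1.55075, -0.1719)  len=1.6600
  (v7,v1,v8) [-+-] → (1.02406, 1.76324, -0.1719)–(1.23655, 1.55075, -0.1719)  len=0.3005
  (v3,v2,v6) [++-] → (-1.02406, -1.76324, -0.1719)–(1.02406, -1.76324, -0.1719)  len=2.0481
  (v3,v6,v8) [+--] → (1.02406, -1.76324, -0.1719)–(1.23655, -1.55075, -0.1719)  len=0.3005
  (v3,v8,v9) [+-+] → (1.23655, -1.55075, -0.1719)–(1.8289, 0, -0.1719)  len=1.6600
  (v6,v2,v10) [-+-] → (-1.02406, -1.76324, -0.1719)–(-1.23655, -1.55075, -0.1719)  len=0.3005
  (v9,v8,v1) [+-+] → (1.8289, 0, -0.1719)–(1.23655, 1.55075, -0.1719)  len=1.6600

Chained into 1 loop(s):
  loop 1: 10 segments, perimeter = 11.9384
Total perimeter = 11.938

loops=1 perimeter=11.938


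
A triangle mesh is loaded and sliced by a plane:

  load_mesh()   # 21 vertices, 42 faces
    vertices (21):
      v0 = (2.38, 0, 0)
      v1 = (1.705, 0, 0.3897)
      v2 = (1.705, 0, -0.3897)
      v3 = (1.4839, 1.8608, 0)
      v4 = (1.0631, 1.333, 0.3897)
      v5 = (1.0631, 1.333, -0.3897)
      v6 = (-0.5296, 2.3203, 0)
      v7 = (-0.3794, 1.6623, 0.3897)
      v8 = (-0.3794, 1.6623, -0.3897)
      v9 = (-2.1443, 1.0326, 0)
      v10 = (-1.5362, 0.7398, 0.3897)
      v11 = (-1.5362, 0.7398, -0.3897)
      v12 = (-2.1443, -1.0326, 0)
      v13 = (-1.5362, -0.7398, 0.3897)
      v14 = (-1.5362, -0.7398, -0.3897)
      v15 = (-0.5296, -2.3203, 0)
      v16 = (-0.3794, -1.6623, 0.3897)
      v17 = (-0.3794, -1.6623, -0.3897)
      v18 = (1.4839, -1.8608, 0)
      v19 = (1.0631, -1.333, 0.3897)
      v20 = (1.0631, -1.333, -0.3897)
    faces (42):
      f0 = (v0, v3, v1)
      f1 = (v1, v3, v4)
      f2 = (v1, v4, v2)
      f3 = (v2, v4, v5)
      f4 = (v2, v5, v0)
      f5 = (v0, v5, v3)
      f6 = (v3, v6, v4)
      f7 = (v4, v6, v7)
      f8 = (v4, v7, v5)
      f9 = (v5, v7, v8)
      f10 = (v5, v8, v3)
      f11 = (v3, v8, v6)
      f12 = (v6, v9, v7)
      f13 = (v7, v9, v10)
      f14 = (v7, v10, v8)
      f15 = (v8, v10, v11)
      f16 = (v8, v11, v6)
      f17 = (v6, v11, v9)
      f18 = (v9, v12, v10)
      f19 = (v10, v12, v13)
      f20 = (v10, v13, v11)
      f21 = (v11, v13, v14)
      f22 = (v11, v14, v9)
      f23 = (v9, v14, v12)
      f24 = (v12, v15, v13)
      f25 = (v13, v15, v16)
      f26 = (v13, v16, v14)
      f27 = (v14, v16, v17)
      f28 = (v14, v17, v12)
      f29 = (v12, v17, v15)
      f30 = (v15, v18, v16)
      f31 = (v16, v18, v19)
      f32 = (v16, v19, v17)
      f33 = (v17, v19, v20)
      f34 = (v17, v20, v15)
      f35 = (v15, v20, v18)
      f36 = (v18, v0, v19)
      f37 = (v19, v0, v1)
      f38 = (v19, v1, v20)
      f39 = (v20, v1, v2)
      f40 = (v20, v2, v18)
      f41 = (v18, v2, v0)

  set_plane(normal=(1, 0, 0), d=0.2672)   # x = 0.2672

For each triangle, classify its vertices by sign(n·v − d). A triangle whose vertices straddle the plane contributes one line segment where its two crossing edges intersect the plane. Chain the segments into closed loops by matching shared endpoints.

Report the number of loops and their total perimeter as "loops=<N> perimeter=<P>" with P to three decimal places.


Straddling triangles (12 of 42):
  (v3,v6,v4) [+-+] → (0.2672, 2.13846, 0)–(0.2672, 1.82637, 0.19496)  len=0.3680
  (v4,v6,v7) [+--] → (0.2672, 1.82637, 0.19496)–(0.2672, 1.51469, 0.3897)  len=0.3675
  (v4,v7,v5) [+-+] → (0.2672, 1.51469, 0.3897)–(0.2672, 1.51469, 0.0403343)  len=0.3494
  (v5,v7,v8) [+--] → (0.2672, 1.51469, 0.0403343)–(0.2672, 1.51469, -0.3897)  len=0.4300
  (v5,v8,v3) [+-+] → (0.2672, 1.51469, -0.3897)–(0.2672, 1.73118, -0.254467)  len=0.2553
  (v3,v8,v6) [+--] → (0.2672, 1.73118, -0.254467)–(0.2672, 2.13846, 0)  len=0.4802
  (v15,v18,v16) [-+-] → (0.2672, -2.13846, 0)–(0.2672, -1.73118, 0.254467)  len=0.4802
  (v16,v18,v19) [-++] → (0.2672, -1.73118, 0.254467)–(0.2672, -1.51469, 0.3897)  len=0.2553
  (v16,v19,v17) [-+-] → (0.2672, -1.51469, 0.3897)–(0.2672, -1.51469, -0.0403343)  len=0.4300
  (v17,v19,v20) [-++] → (0.2672, -1.51469, -0.0403343)–(0.2672, -1.51469, -0.3897)  len=0.3494
  (v17,v20,v15) [-+-] → (0.2672, -1.51469, -0.3897)–(0.2672, -1.82637, -0.19496)  len=0.3675
  (v15,v20,v18) [-++] → (0.2672, -1.82637, -0.19496)–(0.2672, -2.13846, 0)  len=0.3680

Chained into 2 loop(s):
  loop 1: 6 segments, perimeter = 2.2504
  loop 2: 6 segments, perimeter = 2.2504
Total perimeter = 4.501

loops=2 perimeter=4.501


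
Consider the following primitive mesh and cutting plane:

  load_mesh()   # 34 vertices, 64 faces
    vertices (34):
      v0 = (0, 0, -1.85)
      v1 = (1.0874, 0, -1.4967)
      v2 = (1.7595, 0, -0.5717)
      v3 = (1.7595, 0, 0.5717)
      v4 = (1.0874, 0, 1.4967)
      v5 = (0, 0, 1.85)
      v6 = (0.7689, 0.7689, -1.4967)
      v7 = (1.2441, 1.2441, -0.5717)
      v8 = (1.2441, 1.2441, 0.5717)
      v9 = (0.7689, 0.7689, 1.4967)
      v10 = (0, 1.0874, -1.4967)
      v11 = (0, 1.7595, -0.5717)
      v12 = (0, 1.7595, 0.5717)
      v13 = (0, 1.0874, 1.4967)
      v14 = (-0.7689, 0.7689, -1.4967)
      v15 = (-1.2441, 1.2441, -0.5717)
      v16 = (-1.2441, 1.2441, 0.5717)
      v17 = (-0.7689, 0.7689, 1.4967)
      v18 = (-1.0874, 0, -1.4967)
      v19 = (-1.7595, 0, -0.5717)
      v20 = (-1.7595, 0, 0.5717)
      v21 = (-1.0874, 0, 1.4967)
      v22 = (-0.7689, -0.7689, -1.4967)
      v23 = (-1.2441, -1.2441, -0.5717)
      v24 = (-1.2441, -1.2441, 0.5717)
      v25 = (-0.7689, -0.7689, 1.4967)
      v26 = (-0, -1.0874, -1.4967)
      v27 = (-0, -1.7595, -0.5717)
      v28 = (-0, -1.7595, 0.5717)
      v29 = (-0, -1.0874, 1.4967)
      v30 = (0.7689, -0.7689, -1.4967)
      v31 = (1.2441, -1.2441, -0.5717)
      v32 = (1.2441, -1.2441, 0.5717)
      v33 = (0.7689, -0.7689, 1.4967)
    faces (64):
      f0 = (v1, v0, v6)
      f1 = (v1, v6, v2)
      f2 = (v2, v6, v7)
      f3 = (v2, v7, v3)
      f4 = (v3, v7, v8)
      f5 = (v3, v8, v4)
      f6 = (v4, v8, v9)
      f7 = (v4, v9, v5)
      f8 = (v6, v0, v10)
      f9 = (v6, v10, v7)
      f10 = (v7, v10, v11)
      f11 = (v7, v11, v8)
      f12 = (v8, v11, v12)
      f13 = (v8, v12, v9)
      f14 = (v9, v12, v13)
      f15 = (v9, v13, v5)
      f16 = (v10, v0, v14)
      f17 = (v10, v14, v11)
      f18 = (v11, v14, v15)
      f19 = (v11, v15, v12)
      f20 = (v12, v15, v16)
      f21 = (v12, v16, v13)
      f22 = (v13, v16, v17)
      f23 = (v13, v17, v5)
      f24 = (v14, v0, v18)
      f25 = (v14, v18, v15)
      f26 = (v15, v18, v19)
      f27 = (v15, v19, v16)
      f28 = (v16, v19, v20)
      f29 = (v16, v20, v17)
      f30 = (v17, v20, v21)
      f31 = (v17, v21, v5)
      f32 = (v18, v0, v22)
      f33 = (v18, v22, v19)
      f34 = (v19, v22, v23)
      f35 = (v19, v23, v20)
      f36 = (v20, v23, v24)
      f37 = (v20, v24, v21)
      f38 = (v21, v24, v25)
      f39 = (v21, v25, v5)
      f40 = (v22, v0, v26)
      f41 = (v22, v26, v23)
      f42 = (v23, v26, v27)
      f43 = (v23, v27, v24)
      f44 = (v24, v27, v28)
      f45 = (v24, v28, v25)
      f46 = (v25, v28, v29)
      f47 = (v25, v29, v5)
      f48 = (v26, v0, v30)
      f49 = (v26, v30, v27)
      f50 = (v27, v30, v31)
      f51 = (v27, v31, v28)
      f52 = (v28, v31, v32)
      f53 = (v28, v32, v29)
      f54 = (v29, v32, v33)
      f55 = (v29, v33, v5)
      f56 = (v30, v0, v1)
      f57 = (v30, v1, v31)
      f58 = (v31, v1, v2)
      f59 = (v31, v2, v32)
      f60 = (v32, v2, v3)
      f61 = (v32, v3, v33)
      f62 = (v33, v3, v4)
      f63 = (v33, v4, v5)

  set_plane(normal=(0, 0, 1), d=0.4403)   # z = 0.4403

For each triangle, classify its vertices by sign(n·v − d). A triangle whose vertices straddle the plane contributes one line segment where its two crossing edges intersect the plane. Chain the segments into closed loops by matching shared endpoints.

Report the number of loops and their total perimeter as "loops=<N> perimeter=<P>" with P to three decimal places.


loops=1 perimeter=10.773

Straddling triangles (16 of 64):
  (v2,v7,v3) [--+] → (1.70027, 0.142972, 0.4403)–(1.7595, 0, 0.4403)  len=0.1548
  (v3,v7,v8) [+-+] → (1.70027, 0.142972, 0.4403)–(1.2441, 1.2441, 0.4403)  len=1.1919
  (v7,v11,v8) [--+] → (1.10113, 1.30333, 0.4403)–(1.2441, 1.2441, 0.4403)  len=0.1548
  (v8,v11,v12) [+-+] → (1.10113, 1.30333, 0.4403)–(0, 1.7595, 0.4403)  len=1.1919
  (v11,v15,v12) [--+] → (-0.142972, 1.70027, 0.4403)–(0, 1.7595, 0.4403)  len=0.1548
  (v12,v15,v16) [+-+] → (-0.142972, 1.70027, 0.4403)–(-1.2441, 1.2441, 0.4403)  len=1.1919
  (v15,v19,v16) [--+] → (-1.30333, 1.10113, 0.4403)–(-1.2441, 1.2441, 0.4403)  len=0.1548
  (v16,v19,v20) [+-+] → (-1.30333, 1.10113, 0.4403)–(-1.7595, 0, 0.4403)  len=1.1919
  (v19,v23,v20) [--+] → (-1.70027, -0.142972, 0.4403)–(-1.7595, 0, 0.4403)  len=0.1548
  (v20,v23,v24) [+-+] → (-1.70027, -0.142972, 0.4403)–(-1.2441, -1.2441, 0.4403)  len=1.1919
  (v23,v27,v24) [--+] → (-1.10113, -1.30333, 0.4403)–(-1.2441, -1.2441, 0.4403)  len=0.1548
  (v24,v27,v28) [+-+] → (-1.10113, -1.30333, 0.4403)–(0, -1.7595, 0.4403)  len=1.1919
  (v27,v31,v28) [--+] → (0.142972, -1.70027, 0.4403)–(0, -1.7595, 0.4403)  len=0.1548
  (v28,v31,v32) [+-+] → (0.142972, -1.70027, 0.4403)–(1.2441, -1.2441, 0.4403)  len=1.1919
  (v31,v2,v32) [--+] → (1.30333, -1.10113, 0.4403)–(1.2441, -1.2441, 0.4403)  len=0.1548
  (v32,v2,v3) [+-+] → (1.30333, -1.10113, 0.4403)–(1.7595, 0, 0.4403)  len=1.1919

Chained into 1 loop(s):
  loop 1: 16 segments, perimeter = 10.7731
Total perimeter = 10.773


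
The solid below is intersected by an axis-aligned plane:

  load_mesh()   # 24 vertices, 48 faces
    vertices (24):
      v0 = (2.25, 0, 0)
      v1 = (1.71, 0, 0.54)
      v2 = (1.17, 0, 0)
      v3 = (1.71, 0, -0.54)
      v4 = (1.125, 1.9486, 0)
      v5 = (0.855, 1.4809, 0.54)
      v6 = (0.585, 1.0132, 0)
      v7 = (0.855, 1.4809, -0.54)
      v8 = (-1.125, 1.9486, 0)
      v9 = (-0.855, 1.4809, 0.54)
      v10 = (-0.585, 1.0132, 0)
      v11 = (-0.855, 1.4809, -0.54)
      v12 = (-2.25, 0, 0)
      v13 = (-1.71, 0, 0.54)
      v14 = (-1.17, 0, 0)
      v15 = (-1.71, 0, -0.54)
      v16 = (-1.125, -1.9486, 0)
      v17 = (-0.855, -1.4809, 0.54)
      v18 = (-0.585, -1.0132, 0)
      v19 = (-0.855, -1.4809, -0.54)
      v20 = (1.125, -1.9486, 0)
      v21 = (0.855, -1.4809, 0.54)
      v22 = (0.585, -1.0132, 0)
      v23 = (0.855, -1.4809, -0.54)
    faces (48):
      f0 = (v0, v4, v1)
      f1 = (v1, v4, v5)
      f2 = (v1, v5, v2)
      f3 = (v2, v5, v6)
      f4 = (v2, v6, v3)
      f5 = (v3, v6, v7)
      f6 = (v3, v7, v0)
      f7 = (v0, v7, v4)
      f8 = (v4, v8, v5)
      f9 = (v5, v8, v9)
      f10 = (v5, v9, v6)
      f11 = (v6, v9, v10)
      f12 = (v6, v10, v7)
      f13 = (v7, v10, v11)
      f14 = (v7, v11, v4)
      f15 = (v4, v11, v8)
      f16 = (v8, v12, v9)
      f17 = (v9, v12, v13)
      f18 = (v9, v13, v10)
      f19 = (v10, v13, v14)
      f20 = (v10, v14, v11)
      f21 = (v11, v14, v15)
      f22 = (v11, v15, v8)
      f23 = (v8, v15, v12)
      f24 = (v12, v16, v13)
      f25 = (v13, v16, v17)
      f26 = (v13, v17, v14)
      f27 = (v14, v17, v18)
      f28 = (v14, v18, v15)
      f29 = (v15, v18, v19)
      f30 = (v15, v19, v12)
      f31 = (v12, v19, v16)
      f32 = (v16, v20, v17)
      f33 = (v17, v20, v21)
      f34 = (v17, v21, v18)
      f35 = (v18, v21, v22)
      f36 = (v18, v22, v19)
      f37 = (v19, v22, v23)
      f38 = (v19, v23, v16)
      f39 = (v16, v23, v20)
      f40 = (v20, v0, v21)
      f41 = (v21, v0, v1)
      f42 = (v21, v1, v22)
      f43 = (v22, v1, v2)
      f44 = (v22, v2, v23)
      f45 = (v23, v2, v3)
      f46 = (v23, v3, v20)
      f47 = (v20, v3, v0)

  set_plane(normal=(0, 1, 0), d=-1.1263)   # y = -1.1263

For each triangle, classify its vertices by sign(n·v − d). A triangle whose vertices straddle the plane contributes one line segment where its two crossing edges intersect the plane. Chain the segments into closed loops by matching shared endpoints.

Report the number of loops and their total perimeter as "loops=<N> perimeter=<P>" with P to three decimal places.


loops=1 perimeter=7.972

Straddling triangles (18 of 48):
  (v12,v16,v13) [+-+] → (-1.59974, -1.1263, 0)–(-1.37187, -1.1263, 0.227877)  len=0.3223
  (v13,v16,v17) [+--] → (-1.37187, -1.1263, 0.227877)–(-1.05973, -1.1263, 0.54)  len=0.4414
  (v13,v17,v14) [+-+] → (-1.05973, -1.1263, 0.54)–(-0.930426, -1.1263, 0.410698)  len=0.1829
  (v14,v17,v18) [+-+] → (-0.930426, -1.1263, 0.410698)–(-0.650292, -1.1263, 0.130584)  len=0.3962
  (v15,v18,v19) [++-] → (-0.650292, -1.1263, -0.130584)–(-1.05973, -1.1263, -0.54)  len=0.5790
  (v15,v19,v12) [+-+] → (-1.05973, -1.1263, -0.54)–(-1.18903, -1.1263, -0.410698)  len=0.1829
  (v12,v19,v16) [+--] → (-1.18903, -1.1263, -0.410698)–(-1.59974, -1.1263, 0)  len=0.5808
  (v17,v21,v18) [--+] → (-0.236777, -1.1263, 0.130584)–(-0.650292, -1.1263, 0.130584)  len=0.4135
  (v18,v21,v22) [+-+] → (-0.236777, -1.1263, 0.130584)–(0.650292, -1.1263, 0.130584)  len=0.8871
  (v18,v22,v19) [++-] → (0.236777, -1.1263, -0.130584)–(-0.650292, -1.1263, -0.130584)  len=0.8871
  (v19,v22,v23) [-+-] → (0.236777, -1.1263, -0.130584)–(0.650292, -1.1263, -0.130584)  len=0.4135
  (v20,v0,v21) [-+-] → (1.59974, -1.1263, 0)–(1.18903, -1.1263, 0.410698)  len=0.5808
  (v21,v0,v1) [-++] → (1.18903, -1.1263, 0.410698)–(1.05973, -1.1263, 0.54)  len=0.1829
  (v21,v1,v22) [-++] → (1.05973, -1.1263, 0.54)–(0.650292, -1.1263, 0.130584)  len=0.5790
  (v22,v2,v23) [++-] → (0.930426, -1.1263, -0.410698)–(0.650292, -1.1263, -0.130584)  len=0.3962
  (v23,v2,v3) [-++] → (0.930426, -1.1263, -0.410698)–(1.05973, -1.1263, -0.54)  len=0.1829
  (v23,v3,v20) [-+-] → (1.05973, -1.1263, -0.54)–(1.37187, -1.1263, -0.227877)  len=0.4414
  (v20,v3,v0) [-++] → (1.37187, -1.1263, -0.227877)–(1.59974, -1.1263, 0)  len=0.3223

Chained into 1 loop(s):
  loop 1: 18 segments, perimeter = 7.9720
Total perimeter = 7.972


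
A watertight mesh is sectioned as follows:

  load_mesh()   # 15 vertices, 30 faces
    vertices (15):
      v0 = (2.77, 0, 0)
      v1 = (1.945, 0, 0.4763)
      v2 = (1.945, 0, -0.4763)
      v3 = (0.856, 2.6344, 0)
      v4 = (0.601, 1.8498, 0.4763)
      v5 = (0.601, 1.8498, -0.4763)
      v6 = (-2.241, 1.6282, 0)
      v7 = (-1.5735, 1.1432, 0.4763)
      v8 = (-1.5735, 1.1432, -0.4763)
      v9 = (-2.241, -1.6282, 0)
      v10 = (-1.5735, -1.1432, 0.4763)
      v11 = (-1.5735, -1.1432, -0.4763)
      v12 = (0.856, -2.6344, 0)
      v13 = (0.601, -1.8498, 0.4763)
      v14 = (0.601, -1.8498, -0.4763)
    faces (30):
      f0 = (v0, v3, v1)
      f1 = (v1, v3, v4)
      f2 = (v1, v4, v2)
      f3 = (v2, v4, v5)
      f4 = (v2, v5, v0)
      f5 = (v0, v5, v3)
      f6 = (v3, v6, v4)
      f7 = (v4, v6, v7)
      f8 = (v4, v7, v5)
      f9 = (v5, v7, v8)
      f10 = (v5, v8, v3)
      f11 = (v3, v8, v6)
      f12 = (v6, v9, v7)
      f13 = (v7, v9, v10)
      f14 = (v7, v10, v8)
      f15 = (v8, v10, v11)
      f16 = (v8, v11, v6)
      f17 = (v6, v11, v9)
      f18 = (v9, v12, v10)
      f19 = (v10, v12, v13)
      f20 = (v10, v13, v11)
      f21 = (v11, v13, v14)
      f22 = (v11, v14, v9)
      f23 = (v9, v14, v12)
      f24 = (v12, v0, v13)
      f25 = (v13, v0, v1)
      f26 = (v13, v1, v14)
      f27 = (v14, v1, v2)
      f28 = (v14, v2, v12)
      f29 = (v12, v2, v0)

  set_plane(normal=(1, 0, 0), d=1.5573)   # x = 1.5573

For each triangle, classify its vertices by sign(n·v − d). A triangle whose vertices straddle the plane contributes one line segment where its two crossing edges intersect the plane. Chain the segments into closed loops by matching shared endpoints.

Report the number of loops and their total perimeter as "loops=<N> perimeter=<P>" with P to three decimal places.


loops=2 perimeter=6.831

Straddling triangles (12 of 30):
  (v0,v3,v1) [+-+] → (1.5573, 1.66914, 0)–(1.5573, 0.937885, 0.30673)  len=0.7930
  (v1,v3,v4) [+--] → (1.5573, 0.937885, 0.30673)–(1.5573, 0.533607, 0.4763)  len=0.4384
  (v1,v4,v2) [+-+] → (1.5573, 0.533607, 0.4763)–(1.5573, 0.533607, -0.201506)  len=0.6778
  (v2,v4,v5) [+--] → (1.5573, 0.533607, -0.201506)–(1.5573, 0.533607, -0.4763)  len=0.2748
  (v2,v5,v0) [+-+] → (1.5573, 0.533607, -0.4763)–(1.5573, 1.03423, -0.266302)  len=0.5429
  (v0,v5,v3) [+--] → (1.5573, 1.03423, -0.266302)–(1.5573, 1.66914, 0)  len=0.6885
  (v12,v0,v13) [-+-] → (1.5573, -1.66914, 0)–(1.5573, -1.03423, 0.266302)  len=0.6885
  (v13,v0,v1) [-++] → (1.5573, -1.03423, 0.266302)–(1.5573, -0.533607, 0.4763)  len=0.5429
  (v13,v1,v14) [-+-] → (1.5573, -0.533607, 0.4763)–(1.5573, -0.533607, 0.201506)  len=0.2748
  (v14,v1,v2) [-++] → (1.5573, -0.533607, 0.201506)–(1.5573, -0.533607, -0.4763)  len=0.6778
  (v14,v2,v12) [-+-] → (1.5573, -0.533607, -0.4763)–(1.5573, -0.937885, -0.30673)  len=0.4384
  (v12,v2,v0) [-++] → (1.5573, -0.937885, -0.30673)–(1.5573, -1.66914, 0)  len=0.7930

Chained into 2 loop(s):
  loop 1: 6 segments, perimeter = 3.4154
  loop 2: 6 segments, perimeter = 3.4154
Total perimeter = 6.831


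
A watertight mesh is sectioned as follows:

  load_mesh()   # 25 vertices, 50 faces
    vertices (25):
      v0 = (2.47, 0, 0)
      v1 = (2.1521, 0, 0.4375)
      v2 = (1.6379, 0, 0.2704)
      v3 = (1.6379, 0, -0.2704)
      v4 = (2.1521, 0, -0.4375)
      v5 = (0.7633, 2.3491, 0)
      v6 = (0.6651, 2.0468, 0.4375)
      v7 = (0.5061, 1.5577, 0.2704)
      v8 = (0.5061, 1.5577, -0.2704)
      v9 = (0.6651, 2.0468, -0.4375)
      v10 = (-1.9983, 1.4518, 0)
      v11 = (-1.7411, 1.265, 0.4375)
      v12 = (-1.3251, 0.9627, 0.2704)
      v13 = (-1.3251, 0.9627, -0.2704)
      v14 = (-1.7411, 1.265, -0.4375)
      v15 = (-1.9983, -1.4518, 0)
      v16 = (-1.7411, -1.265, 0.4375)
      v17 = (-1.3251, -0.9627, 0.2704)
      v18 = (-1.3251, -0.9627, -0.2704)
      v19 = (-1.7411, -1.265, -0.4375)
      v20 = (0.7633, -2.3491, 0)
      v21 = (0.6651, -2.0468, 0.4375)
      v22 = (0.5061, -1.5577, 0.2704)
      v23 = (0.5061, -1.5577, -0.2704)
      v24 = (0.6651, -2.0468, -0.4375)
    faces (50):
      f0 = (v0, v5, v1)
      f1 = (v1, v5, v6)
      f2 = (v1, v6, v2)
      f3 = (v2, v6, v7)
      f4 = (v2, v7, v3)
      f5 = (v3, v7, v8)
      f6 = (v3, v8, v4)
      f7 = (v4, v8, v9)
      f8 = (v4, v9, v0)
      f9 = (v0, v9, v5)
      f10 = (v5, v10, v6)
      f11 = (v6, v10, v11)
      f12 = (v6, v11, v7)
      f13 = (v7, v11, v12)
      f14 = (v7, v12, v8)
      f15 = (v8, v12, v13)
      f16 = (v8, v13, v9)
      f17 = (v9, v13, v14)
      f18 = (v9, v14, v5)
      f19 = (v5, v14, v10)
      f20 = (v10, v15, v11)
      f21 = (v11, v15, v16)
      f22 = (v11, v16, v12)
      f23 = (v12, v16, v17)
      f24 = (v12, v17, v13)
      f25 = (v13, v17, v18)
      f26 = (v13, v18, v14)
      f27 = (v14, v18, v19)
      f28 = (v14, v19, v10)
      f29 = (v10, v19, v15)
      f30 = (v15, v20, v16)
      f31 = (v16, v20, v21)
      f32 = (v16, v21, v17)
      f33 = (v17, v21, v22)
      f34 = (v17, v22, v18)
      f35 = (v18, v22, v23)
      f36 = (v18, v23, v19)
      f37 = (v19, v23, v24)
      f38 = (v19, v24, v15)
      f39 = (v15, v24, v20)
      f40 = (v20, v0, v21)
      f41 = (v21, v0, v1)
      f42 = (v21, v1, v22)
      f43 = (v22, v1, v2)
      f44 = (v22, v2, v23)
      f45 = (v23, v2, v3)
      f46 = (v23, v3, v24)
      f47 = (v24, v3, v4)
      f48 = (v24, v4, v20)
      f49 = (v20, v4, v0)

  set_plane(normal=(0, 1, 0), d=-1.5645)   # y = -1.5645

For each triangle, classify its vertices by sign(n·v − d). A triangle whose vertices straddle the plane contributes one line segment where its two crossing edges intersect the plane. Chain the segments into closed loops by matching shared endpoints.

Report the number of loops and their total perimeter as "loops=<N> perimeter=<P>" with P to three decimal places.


loops=1 perimeter=6.704

Straddling triangles (14 of 50):
  (v15,v20,v16) [+-+] → (-1.65145, -1.5645, 0)–(-1.04922, -1.5645, 0.316634)  len=0.6804
  (v16,v20,v21) [+--] → (-1.04922, -1.5645, 0.316634)–(-0.819308, -1.5645, 0.4375)  len=0.2597
  (v16,v21,v17) [+-+] → (-0.819308, -1.5645, 0.4375)–(-0.22031, -1.5645, 0.36316)  len=0.6036
  (v17,v21,v22) [+-+] → (-0.22031, -1.5645, 0.36316)–(0.508311, -1.5645, 0.272723)  len=0.7342
  (v19,v23,v24) [++-] → (0.508311, -1.5645, -0.272723)–(-0.819308, -1.5645, -0.4375)  len=1.3378
  (v19,v24,v15) [+-+] → (-0.819308, -1.5645, -0.4375)–(-1.49382, -1.5645, -0.0828676)  len=0.7621
  (v15,v24,v20) [+--] → (-1.49382, -1.5645, -0.0828676)–(-1.65145, -1.5645, 0)  len=0.1781
  (v20,v0,v21) [-+-] → (1.33334, -1.5645, 0)–(1.0904, -1.5645, 0.334409)  len=0.4133
  (v21,v0,v1) [-++] → (1.0904, -1.5645, 0.334409)–(1.01549, -1.5645, 0.4375)  len=0.1274
  (v21,v1,v22) [-++] → (1.01549, -1.5645, 0.4375)–(0.508311, -1.5645, 0.272723)  len=0.5333
  (v23,v3,v24) [++-] → (0.894327, -1.5645, -0.398125)–(0.508311, -1.5645, -0.272723)  len=0.4059
  (v24,v3,v4) [-++] → (0.894327, -1.5645, -0.398125)–(1.01549, -1.5645, -0.4375)  len=0.1274
  (v24,v4,v20) [-+-] → (1.01549, -1.5645, -0.4375)–(1.22716, -1.5645, -0.146125)  len=0.3601
  (v20,v4,v0) [-++] → (1.22716, -1.5645, -0.146125)–(1.33334, -1.5645, 0)  len=0.1806

Chained into 1 loop(s):
  loop 1: 14 segments, perimeter = 6.7040
Total perimeter = 6.704
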